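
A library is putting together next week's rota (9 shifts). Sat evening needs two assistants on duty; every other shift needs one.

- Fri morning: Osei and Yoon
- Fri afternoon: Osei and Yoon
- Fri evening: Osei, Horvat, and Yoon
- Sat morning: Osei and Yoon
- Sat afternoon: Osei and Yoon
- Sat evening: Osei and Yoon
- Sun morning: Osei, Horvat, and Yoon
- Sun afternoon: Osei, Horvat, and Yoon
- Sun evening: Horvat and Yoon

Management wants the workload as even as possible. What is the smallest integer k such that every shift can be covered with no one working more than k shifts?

With 3 assistants and 10 worker-slots to fill, someone must work at least ⌈10/3⌉ = 4 shifts, so k ≥ 4.
k = 4 works: Fri morning→Osei, Fri afternoon→Osei, Fri evening→Horvat, Sat morning→Osei, Sat afternoon→Yoon, Sat evening→Osei+Yoon, Sun morning→Horvat, Sun afternoon→Horvat, Sun evening→Horvat.
Loads: Osei 4, Horvat 4, Yoon 2 — all ≤ 4.

4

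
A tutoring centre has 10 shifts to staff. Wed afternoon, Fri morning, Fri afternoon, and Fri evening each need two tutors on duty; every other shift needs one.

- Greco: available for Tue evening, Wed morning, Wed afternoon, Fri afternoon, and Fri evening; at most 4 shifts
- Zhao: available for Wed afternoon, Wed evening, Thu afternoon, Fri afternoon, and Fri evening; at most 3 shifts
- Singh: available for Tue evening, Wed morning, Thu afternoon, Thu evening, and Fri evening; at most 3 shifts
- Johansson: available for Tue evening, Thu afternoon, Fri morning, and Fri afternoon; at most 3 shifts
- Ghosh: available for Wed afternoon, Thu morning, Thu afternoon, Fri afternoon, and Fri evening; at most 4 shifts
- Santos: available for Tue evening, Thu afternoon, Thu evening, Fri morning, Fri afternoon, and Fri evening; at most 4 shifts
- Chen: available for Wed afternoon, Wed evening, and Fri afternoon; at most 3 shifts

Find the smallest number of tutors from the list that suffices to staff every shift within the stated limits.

5

14 slots to fill and no one can take more than 4, so at least ⌈14/4⌉ = 4 tutors are needed.
Shifts {Wed morning, Wed evening, Thu morning, Fri morning} need 5 slots, but among the tutors available for them (Greco, Zhao, Singh, Johansson, Ghosh, Santos, and Chen) any 4 together supply at most 4. So 4 tutors are not enough.
Greco, Zhao, Johansson, Ghosh, and Santos alone can cover everything: Tue evening→Greco, Wed morning→Greco, Wed afternoon→Greco+Zhao, Wed evening→Zhao, Thu morning→Ghosh, Thu afternoon→Zhao, Thu evening→Santos, Fri morning→Johansson+Santos, Fri afternoon→Johansson+Ghosh, Fri evening→Greco+Ghosh.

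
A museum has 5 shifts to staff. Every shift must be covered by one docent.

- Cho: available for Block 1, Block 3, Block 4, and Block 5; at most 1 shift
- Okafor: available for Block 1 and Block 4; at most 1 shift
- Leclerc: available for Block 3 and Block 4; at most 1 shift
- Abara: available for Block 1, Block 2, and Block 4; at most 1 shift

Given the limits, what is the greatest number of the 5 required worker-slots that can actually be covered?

4

Total capacity across all docents is 1+1+1+1 = 4, and 5 slots are needed, so at most 4 can be filled.
An assignment achieving 4: Block 1→Okafor, Block 2→Abara, Block 3→Leclerc, Block 5→Cho.
Loads: Cho 1/1, Okafor 1/1, Leclerc 1/1, Abara 1/1.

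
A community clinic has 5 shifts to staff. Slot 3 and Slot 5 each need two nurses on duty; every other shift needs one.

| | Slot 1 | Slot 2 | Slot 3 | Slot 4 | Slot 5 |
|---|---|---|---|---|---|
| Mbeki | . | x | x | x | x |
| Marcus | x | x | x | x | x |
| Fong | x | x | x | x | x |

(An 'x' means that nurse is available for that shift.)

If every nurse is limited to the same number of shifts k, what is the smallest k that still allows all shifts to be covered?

With 3 nurses and 7 worker-slots to fill, someone must work at least ⌈7/3⌉ = 3 shifts, so k ≥ 3.
k = 3 works: Slot 1→Marcus, Slot 2→Mbeki, Slot 3→Mbeki+Marcus, Slot 4→Mbeki, Slot 5→Marcus+Fong.
Loads: Mbeki 3, Marcus 3, Fong 1 — all ≤ 3.

3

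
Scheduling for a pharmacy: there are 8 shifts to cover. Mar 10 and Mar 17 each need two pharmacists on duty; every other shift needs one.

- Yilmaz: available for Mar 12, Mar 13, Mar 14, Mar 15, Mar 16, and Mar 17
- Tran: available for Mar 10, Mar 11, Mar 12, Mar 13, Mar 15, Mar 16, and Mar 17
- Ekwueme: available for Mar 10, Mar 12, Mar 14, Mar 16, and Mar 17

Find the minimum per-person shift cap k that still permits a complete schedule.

4

With 3 pharmacists and 10 worker-slots to fill, someone must work at least ⌈10/3⌉ = 4 shifts, so k ≥ 4.
k = 4 works: Mar 10→Tran+Ekwueme, Mar 11→Tran, Mar 12→Yilmaz, Mar 13→Yilmaz, Mar 14→Yilmaz, Mar 15→Yilmaz, Mar 16→Tran, Mar 17→Tran+Ekwueme.
Loads: Yilmaz 4, Tran 4, Ekwueme 2 — all ≤ 4.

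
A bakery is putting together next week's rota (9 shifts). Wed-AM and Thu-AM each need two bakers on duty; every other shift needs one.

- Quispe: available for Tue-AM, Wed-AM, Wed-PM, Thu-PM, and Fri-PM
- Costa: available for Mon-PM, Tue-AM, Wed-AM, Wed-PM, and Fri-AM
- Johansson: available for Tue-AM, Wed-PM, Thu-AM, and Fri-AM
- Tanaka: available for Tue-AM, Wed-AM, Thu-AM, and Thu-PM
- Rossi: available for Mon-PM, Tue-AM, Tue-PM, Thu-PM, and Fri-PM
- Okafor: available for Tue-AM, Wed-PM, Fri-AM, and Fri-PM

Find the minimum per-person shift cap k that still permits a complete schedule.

With 6 bakers and 11 worker-slots to fill, someone must work at least ⌈11/6⌉ = 2 shifts, so k ≥ 2.
k = 2 works: Mon-PM→Costa, Tue-AM→Tanaka, Tue-PM→Rossi, Wed-AM→Quispe+Costa, Wed-PM→Okafor, Thu-AM→Johansson+Tanaka, Thu-PM→Quispe, Fri-AM→Johansson, Fri-PM→Rossi.
Loads: Quispe 2, Costa 2, Johansson 2, Tanaka 2, Rossi 2, Okafor 1 — all ≤ 2.

2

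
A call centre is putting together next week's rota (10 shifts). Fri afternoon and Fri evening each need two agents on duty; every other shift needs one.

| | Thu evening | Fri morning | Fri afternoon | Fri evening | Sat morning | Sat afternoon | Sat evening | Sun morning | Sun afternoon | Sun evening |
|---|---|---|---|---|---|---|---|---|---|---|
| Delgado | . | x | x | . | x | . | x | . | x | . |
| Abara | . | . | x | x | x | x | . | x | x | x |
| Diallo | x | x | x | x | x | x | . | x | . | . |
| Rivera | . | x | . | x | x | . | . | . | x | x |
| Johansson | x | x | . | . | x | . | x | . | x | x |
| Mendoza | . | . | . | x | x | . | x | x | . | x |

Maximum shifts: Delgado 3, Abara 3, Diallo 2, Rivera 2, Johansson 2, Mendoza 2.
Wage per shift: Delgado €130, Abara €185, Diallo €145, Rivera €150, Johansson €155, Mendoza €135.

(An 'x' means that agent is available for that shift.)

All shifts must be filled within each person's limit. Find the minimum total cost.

€1745

Picking the cheapest available agent for each shift independently would cost €1635, but that ignores the shift limits.
An optimal schedule: Thu evening→Diallo, Fri morning→Delgado, Fri afternoon→Delgado+Abara, Fri evening→Mendoza+Rivera, Sat morning→Johansson, Sat afternoon→Diallo, Sat evening→Delgado, Sun morning→Mendoza, Sun afternoon→Rivera, Sun evening→Johansson.
Total: 145 + 130 + 130 + 185 + 135 + 150 + 155 + 145 + 130 + 135 + 150 + 155 = €1745.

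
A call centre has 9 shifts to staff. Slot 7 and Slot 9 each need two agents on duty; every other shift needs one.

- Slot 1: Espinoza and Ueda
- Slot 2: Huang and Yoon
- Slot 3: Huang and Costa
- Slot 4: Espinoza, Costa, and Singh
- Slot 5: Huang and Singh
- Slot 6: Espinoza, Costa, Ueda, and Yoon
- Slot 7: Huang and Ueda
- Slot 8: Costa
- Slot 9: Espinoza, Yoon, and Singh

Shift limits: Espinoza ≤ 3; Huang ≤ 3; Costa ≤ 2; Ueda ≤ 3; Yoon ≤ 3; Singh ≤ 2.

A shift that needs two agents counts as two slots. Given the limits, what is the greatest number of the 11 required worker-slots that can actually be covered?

11

Total capacity across all agents is 3+3+2+3+3+2 = 16, and 11 slots are needed, so at most 11 can be filled.
An assignment achieving 11: Slot 1→Espinoza, Slot 2→Huang, Slot 3→Huang, Slot 4→Espinoza, Slot 5→Singh, Slot 6→Costa, Slot 7→Huang+Ueda, Slot 8→Costa, Slot 9→Espinoza+Yoon.
Loads: Espinoza 3/3, Huang 3/3, Costa 2/2, Ueda 1/3, Yoon 1/3, Singh 1/2.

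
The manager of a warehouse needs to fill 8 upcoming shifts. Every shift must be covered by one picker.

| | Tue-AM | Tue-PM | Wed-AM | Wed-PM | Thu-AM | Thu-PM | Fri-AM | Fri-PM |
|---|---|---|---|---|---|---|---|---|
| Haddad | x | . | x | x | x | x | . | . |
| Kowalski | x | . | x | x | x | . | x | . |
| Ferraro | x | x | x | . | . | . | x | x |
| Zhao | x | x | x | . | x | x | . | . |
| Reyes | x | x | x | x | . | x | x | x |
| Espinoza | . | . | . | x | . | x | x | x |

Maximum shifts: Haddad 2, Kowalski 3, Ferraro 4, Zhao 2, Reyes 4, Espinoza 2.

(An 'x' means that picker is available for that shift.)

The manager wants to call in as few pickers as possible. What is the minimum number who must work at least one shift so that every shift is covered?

8 slots to fill and no one can take more than 4, so at least ⌈8/4⌉ = 2 pickers are needed.
No set of 2 pickers can cover every shift (each such set leaves at least one shift with no one available or exceeds a cap).
Haddad, Kowalski, and Ferraro alone can cover everything: Tue-AM→Kowalski, Tue-PM→Ferraro, Wed-AM→Ferraro, Wed-PM→Haddad, Thu-AM→Kowalski, Thu-PM→Haddad, Fri-AM→Kowalski, Fri-PM→Ferraro.

3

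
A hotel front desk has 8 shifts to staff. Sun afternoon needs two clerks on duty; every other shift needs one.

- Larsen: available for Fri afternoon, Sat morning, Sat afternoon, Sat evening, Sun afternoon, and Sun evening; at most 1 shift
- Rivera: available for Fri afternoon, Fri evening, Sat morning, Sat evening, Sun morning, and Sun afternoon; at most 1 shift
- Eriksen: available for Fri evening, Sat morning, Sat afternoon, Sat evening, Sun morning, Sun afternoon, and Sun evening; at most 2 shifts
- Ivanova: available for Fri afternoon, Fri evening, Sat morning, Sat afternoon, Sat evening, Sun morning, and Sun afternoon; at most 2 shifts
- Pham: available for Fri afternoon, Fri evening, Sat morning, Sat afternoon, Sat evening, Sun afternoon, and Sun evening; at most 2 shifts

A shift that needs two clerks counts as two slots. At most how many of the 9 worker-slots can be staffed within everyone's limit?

Total capacity across all clerks is 1+1+2+2+2 = 8, and 9 slots are needed, so at most 8 can be filled.
An assignment achieving 8: Fri afternoon→Ivanova, Fri evening→Eriksen, Sat morning→Ivanova, Sat afternoon→Eriksen, Sat evening→Pham, Sun morning→Rivera, Sun afternoon→Pham, Sun evening→Larsen.
Loads: Larsen 1/1, Rivera 1/1, Eriksen 2/2, Ivanova 2/2, Pham 2/2.

8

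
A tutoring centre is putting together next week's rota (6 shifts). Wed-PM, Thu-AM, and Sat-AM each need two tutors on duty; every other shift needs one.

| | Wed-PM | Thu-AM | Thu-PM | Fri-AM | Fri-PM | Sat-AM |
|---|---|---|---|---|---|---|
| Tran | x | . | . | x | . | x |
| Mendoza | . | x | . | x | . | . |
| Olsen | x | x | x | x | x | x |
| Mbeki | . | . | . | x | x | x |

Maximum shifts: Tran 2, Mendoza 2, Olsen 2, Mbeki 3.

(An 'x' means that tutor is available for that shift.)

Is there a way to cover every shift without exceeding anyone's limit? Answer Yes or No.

Total capacity is 9 and 9 slots are needed, so capacity alone doesn't rule it out.
Shifts {Wed-PM, Thu-AM, Thu-PM} need 5 worker-slots in total, but the tutors available for any of those shifts (Tran, Mendoza, and Olsen) can supply at most 4 among them. So no valid schedule exists.

No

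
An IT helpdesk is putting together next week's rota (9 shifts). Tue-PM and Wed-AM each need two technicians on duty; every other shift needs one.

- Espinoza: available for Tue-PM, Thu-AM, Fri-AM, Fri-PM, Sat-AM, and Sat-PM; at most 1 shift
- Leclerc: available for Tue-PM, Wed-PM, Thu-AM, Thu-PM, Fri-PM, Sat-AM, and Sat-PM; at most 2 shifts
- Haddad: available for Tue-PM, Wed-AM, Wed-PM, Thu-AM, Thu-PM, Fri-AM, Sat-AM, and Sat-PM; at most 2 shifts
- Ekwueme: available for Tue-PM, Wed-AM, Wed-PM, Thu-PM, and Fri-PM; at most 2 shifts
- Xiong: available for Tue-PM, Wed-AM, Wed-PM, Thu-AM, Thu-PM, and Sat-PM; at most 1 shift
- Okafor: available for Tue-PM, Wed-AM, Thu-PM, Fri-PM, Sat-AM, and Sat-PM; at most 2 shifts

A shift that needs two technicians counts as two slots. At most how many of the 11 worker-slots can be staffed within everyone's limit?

10

Total capacity across all technicians is 1+2+2+2+1+2 = 10, and 11 slots are needed, so at most 10 can be filled.
An assignment achieving 10: Tue-PM→Okafor, Wed-AM→Haddad+Ekwueme, Wed-PM→Leclerc, Thu-AM→Leclerc, Thu-PM→Xiong, Fri-AM→Espinoza, Fri-PM→Ekwueme, Sat-AM→Haddad, Sat-PM→Okafor.
Loads: Espinoza 1/1, Leclerc 2/2, Haddad 2/2, Ekwueme 2/2, Xiong 1/1, Okafor 2/2.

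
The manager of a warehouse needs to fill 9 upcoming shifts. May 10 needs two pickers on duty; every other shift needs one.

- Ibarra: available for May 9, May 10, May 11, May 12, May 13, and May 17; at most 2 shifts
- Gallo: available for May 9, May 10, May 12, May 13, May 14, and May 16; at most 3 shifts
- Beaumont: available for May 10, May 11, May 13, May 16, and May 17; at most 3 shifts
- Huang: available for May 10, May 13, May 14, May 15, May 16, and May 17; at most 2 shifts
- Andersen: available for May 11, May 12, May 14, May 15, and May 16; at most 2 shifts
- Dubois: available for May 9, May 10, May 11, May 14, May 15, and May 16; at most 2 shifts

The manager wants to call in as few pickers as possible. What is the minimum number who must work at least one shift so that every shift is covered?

10 slots to fill and no one can take more than 3, so at least ⌈10/3⌉ = 4 pickers are needed.
Ibarra, Gallo, Beaumont, and Huang alone can cover everything: May 9→Ibarra, May 10→Beaumont+Huang, May 11→Ibarra, May 12→Gallo, May 13→Beaumont, May 14→Gallo, May 15→Huang, May 16→Gallo, May 17→Beaumont.

4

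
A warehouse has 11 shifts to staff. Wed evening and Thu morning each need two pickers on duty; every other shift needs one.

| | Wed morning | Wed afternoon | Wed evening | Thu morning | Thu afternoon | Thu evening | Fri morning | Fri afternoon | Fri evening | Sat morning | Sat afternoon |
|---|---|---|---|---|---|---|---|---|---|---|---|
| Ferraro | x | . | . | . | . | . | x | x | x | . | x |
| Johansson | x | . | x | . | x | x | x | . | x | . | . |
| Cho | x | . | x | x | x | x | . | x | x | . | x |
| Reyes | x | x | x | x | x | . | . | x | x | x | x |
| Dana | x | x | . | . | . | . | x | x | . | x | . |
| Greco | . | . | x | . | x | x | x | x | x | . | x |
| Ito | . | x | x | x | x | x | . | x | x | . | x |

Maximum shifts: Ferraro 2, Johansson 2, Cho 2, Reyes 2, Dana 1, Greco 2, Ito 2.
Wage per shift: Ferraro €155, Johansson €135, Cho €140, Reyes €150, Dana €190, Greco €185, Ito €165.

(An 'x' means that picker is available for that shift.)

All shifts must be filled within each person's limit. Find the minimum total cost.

Picking the cheapest available picker for each shift independently would cost €1820, but that ignores the shift limits.
An optimal schedule: Wed morning→Ferraro, Wed afternoon→Reyes, Wed evening→Greco+Ito, Thu morning→Cho+Ito, Thu afternoon→Johansson, Thu evening→Johansson, Fri morning→Ferraro, Fri afternoon→Dana, Fri evening→Greco, Sat morning→Reyes, Sat afternoon→Cho.
Total: 155 + 150 + 185 + 165 + 140 + 165 + 135 + 135 + 155 + 190 + 185 + 150 + 140 = €2050.

€2050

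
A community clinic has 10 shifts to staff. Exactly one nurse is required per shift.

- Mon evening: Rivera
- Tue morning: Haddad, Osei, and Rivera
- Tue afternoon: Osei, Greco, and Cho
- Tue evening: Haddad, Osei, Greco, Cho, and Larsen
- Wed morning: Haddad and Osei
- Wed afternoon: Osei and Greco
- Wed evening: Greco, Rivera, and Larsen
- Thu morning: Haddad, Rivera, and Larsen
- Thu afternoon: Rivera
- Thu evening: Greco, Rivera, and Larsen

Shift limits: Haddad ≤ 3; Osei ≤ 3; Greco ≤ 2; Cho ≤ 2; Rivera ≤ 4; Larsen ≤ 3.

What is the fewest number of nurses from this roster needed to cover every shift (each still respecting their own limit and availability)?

10 slots to fill and no one can take more than 4, so at least ⌈10/4⌉ = 3 nurses are needed.
Haddad, Osei, and Rivera alone can cover everything: Mon evening→Rivera, Tue morning→Osei, Tue afternoon→Osei, Tue evening→Haddad, Wed morning→Haddad, Wed afternoon→Osei, Wed evening→Rivera, Thu morning→Haddad, Thu afternoon→Rivera, Thu evening→Rivera.

3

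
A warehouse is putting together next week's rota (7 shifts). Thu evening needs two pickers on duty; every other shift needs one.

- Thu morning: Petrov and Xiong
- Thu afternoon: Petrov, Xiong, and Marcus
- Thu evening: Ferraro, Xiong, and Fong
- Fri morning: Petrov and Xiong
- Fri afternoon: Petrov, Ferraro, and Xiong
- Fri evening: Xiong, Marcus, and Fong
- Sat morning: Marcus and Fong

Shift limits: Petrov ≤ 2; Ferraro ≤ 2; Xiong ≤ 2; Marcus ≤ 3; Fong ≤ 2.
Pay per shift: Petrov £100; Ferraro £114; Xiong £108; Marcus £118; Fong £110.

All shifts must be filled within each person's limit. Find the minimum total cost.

£864

Picking the cheapest available picker for each shift independently would cost £836, but that ignores the shift limits.
An optimal schedule: Thu morning→Petrov, Thu afternoon→Xiong, Thu evening→Xiong+Ferraro, Fri morning→Petrov, Fri afternoon→Ferraro, Fri evening→Fong, Sat morning→Fong.
Total: 100 + 108 + 108 + 114 + 100 + 114 + 110 + 110 = £864.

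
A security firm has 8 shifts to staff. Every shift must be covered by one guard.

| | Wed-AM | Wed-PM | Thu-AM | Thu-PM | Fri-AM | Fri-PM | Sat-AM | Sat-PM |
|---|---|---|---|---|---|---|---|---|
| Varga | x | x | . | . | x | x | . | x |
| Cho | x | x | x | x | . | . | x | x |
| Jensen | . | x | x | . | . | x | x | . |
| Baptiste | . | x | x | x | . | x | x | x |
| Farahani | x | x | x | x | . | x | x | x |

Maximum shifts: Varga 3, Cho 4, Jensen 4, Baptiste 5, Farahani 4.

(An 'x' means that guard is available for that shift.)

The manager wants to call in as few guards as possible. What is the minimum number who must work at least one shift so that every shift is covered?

2

8 slots to fill and no one can take more than 5, so at least ⌈8/5⌉ = 2 guards are needed.
Varga and Baptiste alone can cover everything: Wed-AM→Varga, Wed-PM→Varga, Thu-AM→Baptiste, Thu-PM→Baptiste, Fri-AM→Varga, Fri-PM→Baptiste, Sat-AM→Baptiste, Sat-PM→Baptiste.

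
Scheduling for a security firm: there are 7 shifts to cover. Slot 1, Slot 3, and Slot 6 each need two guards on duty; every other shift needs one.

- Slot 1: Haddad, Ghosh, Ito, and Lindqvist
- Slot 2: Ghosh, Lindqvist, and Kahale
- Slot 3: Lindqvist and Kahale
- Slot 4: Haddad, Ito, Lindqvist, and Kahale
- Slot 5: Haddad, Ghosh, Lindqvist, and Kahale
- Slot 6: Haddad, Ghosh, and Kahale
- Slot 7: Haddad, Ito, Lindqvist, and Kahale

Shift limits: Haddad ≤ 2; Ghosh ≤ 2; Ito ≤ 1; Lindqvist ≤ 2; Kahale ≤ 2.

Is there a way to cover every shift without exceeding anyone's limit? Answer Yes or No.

No

Total capacity is 2+2+1+2+2 = 9 but 10 worker-slots are needed — infeasible.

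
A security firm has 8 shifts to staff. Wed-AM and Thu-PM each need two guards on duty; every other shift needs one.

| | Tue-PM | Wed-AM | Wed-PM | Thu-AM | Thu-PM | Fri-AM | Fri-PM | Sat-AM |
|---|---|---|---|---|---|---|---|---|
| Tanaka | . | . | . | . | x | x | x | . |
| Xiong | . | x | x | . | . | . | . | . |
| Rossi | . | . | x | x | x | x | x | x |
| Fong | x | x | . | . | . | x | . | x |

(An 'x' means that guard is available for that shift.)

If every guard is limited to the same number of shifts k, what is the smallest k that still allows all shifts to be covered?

3

With 4 guards and 10 worker-slots to fill, someone must work at least ⌈10/4⌉ = 3 shifts, so k ≥ 3.
k = 3 works: Tue-PM→Fong, Wed-AM→Xiong+Fong, Wed-PM→Xiong, Thu-AM→Rossi, Thu-PM→Tanaka+Rossi, Fri-AM→Tanaka, Fri-PM→Tanaka, Sat-AM→Rossi.
Loads: Tanaka 3, Xiong 2, Rossi 3, Fong 2 — all ≤ 3.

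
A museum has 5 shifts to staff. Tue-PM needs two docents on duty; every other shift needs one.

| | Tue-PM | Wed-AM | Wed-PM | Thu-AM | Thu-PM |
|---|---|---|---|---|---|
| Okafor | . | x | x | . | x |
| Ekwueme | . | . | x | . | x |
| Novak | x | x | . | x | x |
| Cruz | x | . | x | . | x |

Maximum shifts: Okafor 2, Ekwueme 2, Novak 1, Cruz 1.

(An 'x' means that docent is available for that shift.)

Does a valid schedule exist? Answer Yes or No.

No

Total capacity is 6 and 6 slots are needed, so capacity alone doesn't rule it out.
Shifts {Tue-PM, Thu-AM} need 3 worker-slots in total, but the docents available for any of those shifts (Novak and Cruz) can supply at most 2 among them. So no valid schedule exists.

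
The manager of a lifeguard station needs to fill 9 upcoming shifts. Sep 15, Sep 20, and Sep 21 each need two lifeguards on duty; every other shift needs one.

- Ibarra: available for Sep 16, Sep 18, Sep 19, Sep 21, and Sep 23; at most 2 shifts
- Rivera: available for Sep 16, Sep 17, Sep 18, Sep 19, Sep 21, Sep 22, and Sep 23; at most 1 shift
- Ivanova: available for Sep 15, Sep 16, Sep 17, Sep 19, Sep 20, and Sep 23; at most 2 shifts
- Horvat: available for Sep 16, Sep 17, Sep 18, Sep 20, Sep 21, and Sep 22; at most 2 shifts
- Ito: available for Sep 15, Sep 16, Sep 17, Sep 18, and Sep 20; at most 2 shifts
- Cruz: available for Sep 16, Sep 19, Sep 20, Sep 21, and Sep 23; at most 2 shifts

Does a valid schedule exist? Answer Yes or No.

Total capacity is 2+1+2+2+2+2 = 11 but 12 worker-slots are needed — infeasible.

No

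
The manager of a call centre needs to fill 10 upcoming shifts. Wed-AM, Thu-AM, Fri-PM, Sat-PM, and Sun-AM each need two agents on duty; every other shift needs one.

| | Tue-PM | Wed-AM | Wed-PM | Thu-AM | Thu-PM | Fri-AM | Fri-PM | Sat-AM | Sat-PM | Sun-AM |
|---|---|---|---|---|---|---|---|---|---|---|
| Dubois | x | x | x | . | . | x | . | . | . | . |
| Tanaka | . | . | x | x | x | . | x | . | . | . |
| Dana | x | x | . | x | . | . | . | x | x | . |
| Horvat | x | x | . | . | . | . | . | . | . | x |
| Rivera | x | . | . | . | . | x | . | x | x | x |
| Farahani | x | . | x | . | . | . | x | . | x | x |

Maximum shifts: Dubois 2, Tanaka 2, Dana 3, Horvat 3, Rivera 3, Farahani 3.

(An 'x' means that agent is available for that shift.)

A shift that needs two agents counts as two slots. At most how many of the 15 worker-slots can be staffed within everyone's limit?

14

Total capacity across all agents is 2+2+3+3+3+3 = 16, and 15 slots are needed, so at most 15 can be filled.
Shifts {Thu-AM, Thu-PM, Fri-PM} need 5 slots but only Tanaka, Dana, and Farahani are available for them, supplying at most 4 — so at least 1 slot must go unfilled.
An assignment achieving 14: Tue-PM→Horvat, Wed-AM→Dubois+Dana, Wed-PM→Farahani, Thu-AM→Tanaka+Dana, Thu-PM→Tanaka, Fri-AM→Dubois, Fri-PM→Farahani, Sat-AM→Dana, Sat-PM→Rivera+Farahani, Sun-AM→Horvat+Rivera.
Loads: Dubois 2/2, Tanaka 2/2, Dana 3/3, Horvat 2/3, Rivera 2/3, Farahani 3/3.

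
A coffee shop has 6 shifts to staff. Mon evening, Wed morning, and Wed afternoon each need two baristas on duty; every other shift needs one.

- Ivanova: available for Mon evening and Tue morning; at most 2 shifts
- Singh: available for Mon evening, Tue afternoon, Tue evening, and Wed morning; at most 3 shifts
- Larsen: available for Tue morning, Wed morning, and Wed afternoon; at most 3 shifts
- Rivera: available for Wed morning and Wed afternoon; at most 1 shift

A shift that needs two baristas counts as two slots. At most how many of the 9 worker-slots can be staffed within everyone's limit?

Total capacity across all baristas is 2+3+3+1 = 9, and 9 slots are needed, so at most 9 can be filled.
An assignment achieving 8: Mon evening→Ivanova+Singh, Tue morning→Ivanova, Tue afternoon→Singh, Tue evening→Singh, Wed morning→Larsen, Wed afternoon→Larsen+Rivera.
Loads: Ivanova 2/2, Singh 3/3, Larsen 2/3, Rivera 1/1.

8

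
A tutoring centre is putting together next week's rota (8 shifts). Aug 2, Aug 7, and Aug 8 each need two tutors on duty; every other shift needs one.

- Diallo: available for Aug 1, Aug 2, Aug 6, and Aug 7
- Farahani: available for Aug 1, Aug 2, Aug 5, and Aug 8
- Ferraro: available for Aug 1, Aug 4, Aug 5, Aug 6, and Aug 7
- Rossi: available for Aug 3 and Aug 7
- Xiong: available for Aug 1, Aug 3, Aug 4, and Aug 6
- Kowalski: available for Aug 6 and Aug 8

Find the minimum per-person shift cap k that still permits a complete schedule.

With 6 tutors and 11 worker-slots to fill, someone must work at least ⌈11/6⌉ = 2 shifts, so k ≥ 2.
k = 2 works: Aug 1→Xiong, Aug 2→Diallo+Farahani, Aug 3→Rossi, Aug 4→Ferraro, Aug 5→Ferraro, Aug 6→Xiong, Aug 7→Diallo+Rossi, Aug 8→Farahani+Kowalski.
Loads: Diallo 2, Farahani 2, Ferraro 2, Rossi 2, Xiong 2, Kowalski 1 — all ≤ 2.

2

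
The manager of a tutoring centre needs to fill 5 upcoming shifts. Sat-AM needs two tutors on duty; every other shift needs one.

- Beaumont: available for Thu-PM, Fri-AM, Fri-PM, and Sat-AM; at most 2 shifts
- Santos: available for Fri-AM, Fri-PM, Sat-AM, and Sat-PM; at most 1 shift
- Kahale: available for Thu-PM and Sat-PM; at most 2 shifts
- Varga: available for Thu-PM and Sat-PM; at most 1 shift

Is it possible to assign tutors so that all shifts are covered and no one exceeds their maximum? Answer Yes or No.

No

Total capacity is 6 and 6 slots are needed, so capacity alone doesn't rule it out.
Shifts {Fri-AM, Fri-PM, Sat-AM} need 4 worker-slots in total, but the tutors available for any of those shifts (Beaumont and Santos) can supply at most 3 among them. So no valid schedule exists.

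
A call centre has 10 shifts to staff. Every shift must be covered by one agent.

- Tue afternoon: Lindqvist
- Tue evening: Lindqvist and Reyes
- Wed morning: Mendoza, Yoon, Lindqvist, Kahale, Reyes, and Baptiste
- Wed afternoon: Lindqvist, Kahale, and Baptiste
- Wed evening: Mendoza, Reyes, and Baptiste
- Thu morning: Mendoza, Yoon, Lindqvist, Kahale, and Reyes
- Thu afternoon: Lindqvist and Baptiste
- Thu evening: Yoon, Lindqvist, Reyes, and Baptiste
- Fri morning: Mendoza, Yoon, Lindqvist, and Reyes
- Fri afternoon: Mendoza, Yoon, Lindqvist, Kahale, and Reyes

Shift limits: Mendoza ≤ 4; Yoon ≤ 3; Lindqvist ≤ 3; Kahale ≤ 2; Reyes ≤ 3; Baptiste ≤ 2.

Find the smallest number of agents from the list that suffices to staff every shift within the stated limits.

3

10 slots to fill and no one can take more than 4, so at least ⌈10/4⌉ = 3 agents are needed.
Mendoza, Lindqvist, and Reyes alone can cover everything: Tue afternoon→Lindqvist, Tue evening→Reyes, Wed morning→Mendoza, Wed afternoon→Lindqvist, Wed evening→Mendoza, Thu morning→Mendoza, Thu afternoon→Lindqvist, Thu evening→Reyes, Fri morning→Mendoza, Fri afternoon→Reyes.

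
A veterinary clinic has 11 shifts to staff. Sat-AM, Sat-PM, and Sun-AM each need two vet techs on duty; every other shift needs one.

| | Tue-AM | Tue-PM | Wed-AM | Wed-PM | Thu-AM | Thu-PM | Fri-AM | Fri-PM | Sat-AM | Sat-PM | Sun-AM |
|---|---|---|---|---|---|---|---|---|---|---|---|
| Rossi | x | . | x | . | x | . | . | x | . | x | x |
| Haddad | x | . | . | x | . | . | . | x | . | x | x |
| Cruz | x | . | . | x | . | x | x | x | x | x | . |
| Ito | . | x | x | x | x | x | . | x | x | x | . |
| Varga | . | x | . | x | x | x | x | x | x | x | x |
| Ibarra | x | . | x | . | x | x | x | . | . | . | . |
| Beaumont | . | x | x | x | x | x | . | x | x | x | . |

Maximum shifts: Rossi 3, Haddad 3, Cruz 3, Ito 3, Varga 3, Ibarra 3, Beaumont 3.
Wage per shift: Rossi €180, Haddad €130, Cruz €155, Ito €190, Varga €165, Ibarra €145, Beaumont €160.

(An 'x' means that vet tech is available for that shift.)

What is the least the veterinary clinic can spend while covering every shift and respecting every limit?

€2100

Picking the cheapest available vet tech for each shift independently would cost €2025, but that ignores the shift limits.
An optimal schedule: Tue-AM→Haddad, Tue-PM→Beaumont, Wed-AM→Ibarra, Wed-PM→Haddad, Thu-AM→Ibarra, Thu-PM→Cruz, Fri-AM→Ibarra, Fri-PM→Cruz, Sat-AM→Cruz+Beaumont, Sat-PM→Beaumont+Varga, Sun-AM→Haddad+Varga.
Total: 130 + 160 + 145 + 130 + 145 + 155 + 145 + 155 + 155 + 160 + 160 + 165 + 130 + 165 = €2100.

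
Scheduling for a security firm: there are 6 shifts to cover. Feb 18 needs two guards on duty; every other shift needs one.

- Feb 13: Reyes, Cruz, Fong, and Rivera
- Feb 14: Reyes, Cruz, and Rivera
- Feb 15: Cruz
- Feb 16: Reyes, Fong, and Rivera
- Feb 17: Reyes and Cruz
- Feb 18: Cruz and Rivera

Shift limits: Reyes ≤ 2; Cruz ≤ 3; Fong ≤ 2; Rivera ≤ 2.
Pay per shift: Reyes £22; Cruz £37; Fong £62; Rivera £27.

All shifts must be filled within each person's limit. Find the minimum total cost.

£209

Feb 15 can only be covered by Cruz, so that assignment is forced.
Feb 18 can only be covered by Cruz and Rivera, so that assignment is forced.
Picking the cheapest available guard for each shift independently would cost £189, but that ignores the shift limits.
An optimal schedule: Feb 13→Cruz, Feb 14→Reyes, Feb 15→Cruz, Feb 16→Rivera, Feb 17→Reyes, Feb 18→Rivera+Cruz.
Total: 37 + 22 + 37 + 27 + 22 + 27 + 37 = £209.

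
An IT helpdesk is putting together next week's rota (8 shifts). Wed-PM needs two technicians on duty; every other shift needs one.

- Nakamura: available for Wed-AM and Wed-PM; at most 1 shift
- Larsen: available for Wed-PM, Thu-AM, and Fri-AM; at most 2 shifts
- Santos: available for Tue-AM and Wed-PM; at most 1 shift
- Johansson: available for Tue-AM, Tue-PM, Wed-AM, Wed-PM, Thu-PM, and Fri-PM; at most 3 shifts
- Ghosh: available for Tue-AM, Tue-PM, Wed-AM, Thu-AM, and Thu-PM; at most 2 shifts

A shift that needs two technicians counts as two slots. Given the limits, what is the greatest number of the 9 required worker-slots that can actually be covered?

Total capacity across all technicians is 1+2+1+3+2 = 9, and 9 slots are needed, so at most 9 can be filled.
An assignment achieving 9: Tue-AM→Ghosh, Tue-PM→Johansson, Wed-AM→Ghosh, Wed-PM→Nakamura+Santos, Thu-AM→Larsen, Thu-PM→Johansson, Fri-AM→Larsen, Fri-PM→Johansson.
Loads: Nakamura 1/1, Larsen 2/2, Santos 1/1, Johansson 3/3, Ghosh 2/2.

9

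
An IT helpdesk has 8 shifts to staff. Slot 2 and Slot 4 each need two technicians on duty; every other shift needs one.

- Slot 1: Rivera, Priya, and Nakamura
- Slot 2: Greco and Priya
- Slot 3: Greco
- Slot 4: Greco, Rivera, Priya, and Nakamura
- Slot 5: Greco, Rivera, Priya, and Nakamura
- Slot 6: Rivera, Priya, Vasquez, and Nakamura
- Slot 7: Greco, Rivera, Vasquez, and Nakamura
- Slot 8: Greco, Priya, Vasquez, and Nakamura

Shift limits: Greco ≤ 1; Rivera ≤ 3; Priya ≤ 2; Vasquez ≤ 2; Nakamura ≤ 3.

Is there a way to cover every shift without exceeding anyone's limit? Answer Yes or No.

Total capacity is 11 and 10 slots are needed, so capacity alone doesn't rule it out.
Shifts {Slot 2, Slot 3} need 3 worker-slots in total, but the technicians available for any of those shifts (Greco and Priya) can supply at most 2 among them. So no valid schedule exists.

No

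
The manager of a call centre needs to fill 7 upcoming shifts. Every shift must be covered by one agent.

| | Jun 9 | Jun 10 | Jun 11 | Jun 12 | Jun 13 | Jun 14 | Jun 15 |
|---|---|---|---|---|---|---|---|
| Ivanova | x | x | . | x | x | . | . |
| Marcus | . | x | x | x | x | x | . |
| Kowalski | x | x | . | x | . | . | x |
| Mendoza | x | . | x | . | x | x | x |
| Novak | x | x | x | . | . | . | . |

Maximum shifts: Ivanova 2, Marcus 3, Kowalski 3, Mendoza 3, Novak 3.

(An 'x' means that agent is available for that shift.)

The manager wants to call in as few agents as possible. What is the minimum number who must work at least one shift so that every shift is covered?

7 slots to fill and no one can take more than 3, so at least ⌈7/3⌉ = 3 agents are needed.
Ivanova, Marcus, and Kowalski alone can cover everything: Jun 9→Ivanova, Jun 10→Marcus, Jun 11→Marcus, Jun 12→Kowalski, Jun 13→Ivanova, Jun 14→Marcus, Jun 15→Kowalski.

3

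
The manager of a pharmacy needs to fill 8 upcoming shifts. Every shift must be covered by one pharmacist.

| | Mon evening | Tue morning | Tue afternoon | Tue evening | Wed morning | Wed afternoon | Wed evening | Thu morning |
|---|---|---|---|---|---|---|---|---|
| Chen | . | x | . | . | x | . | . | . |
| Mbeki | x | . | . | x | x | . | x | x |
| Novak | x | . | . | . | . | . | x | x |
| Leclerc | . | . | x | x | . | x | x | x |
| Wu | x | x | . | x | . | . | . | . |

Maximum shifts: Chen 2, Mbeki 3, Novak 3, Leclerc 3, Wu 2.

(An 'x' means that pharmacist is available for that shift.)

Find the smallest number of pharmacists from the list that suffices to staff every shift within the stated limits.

3

8 slots to fill and no one can take more than 3, so at least ⌈8/3⌉ = 3 pharmacists are needed.
Chen, Mbeki, and Leclerc alone can cover everything: Mon evening→Mbeki, Tue morning→Chen, Tue afternoon→Leclerc, Tue evening→Mbeki, Wed morning→Chen, Wed afternoon→Leclerc, Wed evening→Mbeki, Thu morning→Leclerc.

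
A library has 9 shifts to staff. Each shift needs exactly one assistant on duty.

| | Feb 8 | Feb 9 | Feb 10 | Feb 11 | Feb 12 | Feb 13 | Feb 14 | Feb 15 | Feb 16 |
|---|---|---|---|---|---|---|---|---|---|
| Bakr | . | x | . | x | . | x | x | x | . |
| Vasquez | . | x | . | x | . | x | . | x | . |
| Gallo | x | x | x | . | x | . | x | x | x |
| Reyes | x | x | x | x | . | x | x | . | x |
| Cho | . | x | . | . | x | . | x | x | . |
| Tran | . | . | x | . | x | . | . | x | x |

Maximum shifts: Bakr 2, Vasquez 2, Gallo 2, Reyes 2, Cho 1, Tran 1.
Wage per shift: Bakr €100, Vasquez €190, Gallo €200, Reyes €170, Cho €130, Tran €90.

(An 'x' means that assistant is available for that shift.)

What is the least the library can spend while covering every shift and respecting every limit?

Picking the cheapest available assistant for each shift independently would cost €930, but that ignores the shift limits.
An optimal schedule: Feb 8→Reyes, Feb 9→Vasquez, Feb 10→Tran, Feb 11→Bakr, Feb 12→Cho, Feb 13→Bakr, Feb 14→Gallo, Feb 15→Vasquez, Feb 16→Reyes.
Total: 170 + 190 + 90 + 100 + 130 + 100 + 200 + 190 + 170 = €1340.

€1340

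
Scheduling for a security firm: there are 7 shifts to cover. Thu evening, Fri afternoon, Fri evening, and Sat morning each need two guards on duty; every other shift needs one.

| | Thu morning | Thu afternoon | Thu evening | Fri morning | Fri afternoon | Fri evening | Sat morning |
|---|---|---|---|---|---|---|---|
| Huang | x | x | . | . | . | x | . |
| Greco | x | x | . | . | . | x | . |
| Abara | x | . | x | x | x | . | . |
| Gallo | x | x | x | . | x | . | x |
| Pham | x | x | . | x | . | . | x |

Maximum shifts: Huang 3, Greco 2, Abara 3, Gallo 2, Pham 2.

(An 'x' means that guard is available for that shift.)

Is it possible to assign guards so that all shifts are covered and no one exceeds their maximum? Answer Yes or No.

Total capacity is 12 and 11 slots are needed, so capacity alone doesn't rule it out.
Shifts {Thu evening, Fri afternoon, Sat morning} need 6 worker-slots in total, but the guards available for any of those shifts (Abara, Gallo, and Pham) can supply at most 5 among them. So no valid schedule exists.

No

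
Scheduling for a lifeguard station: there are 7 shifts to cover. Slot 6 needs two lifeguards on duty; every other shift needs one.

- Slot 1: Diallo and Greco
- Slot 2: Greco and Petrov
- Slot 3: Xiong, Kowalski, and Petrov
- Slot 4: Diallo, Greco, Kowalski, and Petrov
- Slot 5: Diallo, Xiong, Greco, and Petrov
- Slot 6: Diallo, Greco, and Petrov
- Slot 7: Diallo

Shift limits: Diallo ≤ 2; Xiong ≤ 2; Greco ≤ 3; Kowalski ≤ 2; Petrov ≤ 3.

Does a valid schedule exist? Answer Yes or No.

Yes

Slot 7 can only be covered by Diallo, so that assignment is forced.
One valid schedule: Slot 1→Diallo, Slot 2→Greco, Slot 3→Xiong, Slot 4→Greco, Slot 5→Xiong, Slot 6→Greco+Petrov, Slot 7→Diallo.
Loads: Diallo 2/2, Xiong 2/2, Greco 3/3, Kowalski 0/2, Petrov 1/3 — all within limits.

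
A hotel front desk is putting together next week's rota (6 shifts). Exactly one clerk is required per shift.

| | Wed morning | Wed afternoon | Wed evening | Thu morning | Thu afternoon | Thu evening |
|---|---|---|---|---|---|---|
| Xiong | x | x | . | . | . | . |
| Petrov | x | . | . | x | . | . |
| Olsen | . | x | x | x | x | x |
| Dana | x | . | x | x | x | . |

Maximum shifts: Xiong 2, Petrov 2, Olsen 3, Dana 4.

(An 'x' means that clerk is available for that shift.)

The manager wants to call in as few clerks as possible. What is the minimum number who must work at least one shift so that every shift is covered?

2

6 slots to fill and no one can take more than 4, so at least ⌈6/4⌉ = 2 clerks are needed.
Olsen and Dana alone can cover everything: Wed morning→Dana, Wed afternoon→Olsen, Wed evening→Olsen, Thu morning→Dana, Thu afternoon→Dana, Thu evening→Olsen.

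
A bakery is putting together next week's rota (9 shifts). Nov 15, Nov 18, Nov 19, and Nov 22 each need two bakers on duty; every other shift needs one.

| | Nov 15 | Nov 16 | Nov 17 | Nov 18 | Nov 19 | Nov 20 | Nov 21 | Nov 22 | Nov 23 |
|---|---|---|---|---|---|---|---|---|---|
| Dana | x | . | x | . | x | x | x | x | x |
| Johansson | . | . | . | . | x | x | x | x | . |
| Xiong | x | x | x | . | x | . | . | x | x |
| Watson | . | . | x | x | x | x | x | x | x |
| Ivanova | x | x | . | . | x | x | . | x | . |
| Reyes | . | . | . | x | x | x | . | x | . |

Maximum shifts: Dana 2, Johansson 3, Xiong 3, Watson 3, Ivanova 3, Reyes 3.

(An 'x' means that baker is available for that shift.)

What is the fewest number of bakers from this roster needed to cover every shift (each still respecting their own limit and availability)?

5

13 slots to fill and no one can take more than 3, so at least ⌈13/3⌉ = 5 bakers are needed.
Dana, Johansson, Xiong, Watson, and Reyes alone can cover everything: Nov 15→Dana+Xiong, Nov 16→Xiong, Nov 17→Dana, Nov 18→Watson+Reyes, Nov 19→Johansson+Watson, Nov 20→Johansson, Nov 21→Johansson, Nov 22→Watson+Reyes, Nov 23→Xiong.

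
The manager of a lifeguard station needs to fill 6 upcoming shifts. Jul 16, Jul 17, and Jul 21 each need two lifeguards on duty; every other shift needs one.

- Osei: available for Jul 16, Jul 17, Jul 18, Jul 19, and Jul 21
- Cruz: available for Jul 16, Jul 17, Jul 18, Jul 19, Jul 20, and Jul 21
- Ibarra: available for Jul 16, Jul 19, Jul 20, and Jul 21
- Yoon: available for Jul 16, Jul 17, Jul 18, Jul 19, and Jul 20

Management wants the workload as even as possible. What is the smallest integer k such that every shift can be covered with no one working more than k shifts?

With 4 lifeguards and 9 worker-slots to fill, someone must work at least ⌈9/4⌉ = 3 shifts, so k ≥ 3.
k = 3 works: Jul 16→Ibarra+Yoon, Jul 17→Osei+Cruz, Jul 18→Osei, Jul 19→Ibarra, Jul 20→Cruz, Jul 21→Osei+Cruz.
Loads: Osei 3, Cruz 3, Ibarra 2, Yoon 1 — all ≤ 3.

3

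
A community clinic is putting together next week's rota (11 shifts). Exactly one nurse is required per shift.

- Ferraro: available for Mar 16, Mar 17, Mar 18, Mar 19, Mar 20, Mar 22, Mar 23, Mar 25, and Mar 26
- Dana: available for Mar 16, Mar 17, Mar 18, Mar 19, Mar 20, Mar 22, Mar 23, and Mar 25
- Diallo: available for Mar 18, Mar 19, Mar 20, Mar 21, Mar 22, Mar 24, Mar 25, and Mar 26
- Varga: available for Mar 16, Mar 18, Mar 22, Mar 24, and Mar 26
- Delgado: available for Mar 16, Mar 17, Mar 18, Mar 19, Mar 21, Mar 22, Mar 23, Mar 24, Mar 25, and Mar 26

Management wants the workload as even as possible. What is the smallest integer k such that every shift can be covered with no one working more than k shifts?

With 5 nurses and 11 worker-slots to fill, someone must work at least ⌈11/5⌉ = 3 shifts, so k ≥ 3.
k = 3 works: Mar 16→Dana, Mar 17→Ferraro, Mar 18→Varga, Mar 19→Dana, Mar 20→Ferraro, Mar 21→Diallo, Mar 22→Varga, Mar 23→Ferraro, Mar 24→Diallo, Mar 25→Dana, Mar 26→Diallo.
Loads: Ferraro 3, Dana 3, Diallo 3, Varga 2, Delgado 0 — all ≤ 3.

3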